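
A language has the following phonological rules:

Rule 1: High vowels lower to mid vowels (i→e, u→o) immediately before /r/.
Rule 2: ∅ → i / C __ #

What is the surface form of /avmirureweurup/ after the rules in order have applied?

avmeroreweorupi

Rule 1 (pre-rhotic lowering): /i/ is a high vowel immediately before /r/, so it lowers to [e]. /u/ is a high vowel immediately before /r/, so it lowers to [o]. /u/ is a high vowel immediately before /r/, so it lowers to [o]. /avmirureweurup/ → avmeroreweorup.
Rule 2 (final i-epenthesis): the form ends in the consonant /p/, so [i] is inserted word-finally. /avmeroreweorup/ → avmeroreweorupi.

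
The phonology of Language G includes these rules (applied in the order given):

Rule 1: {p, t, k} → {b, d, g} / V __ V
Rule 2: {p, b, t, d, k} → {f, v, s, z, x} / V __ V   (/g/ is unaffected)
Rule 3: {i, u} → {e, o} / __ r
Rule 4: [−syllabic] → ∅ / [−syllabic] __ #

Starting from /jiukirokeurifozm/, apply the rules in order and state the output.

jiugerogeorifoz

Rule 1 (intervocalic voicing): /k/ is a voiceless stop between vowels /u/ and /i/, so it voices to [g]. /k/ is a voiceless stop between vowels /o/ and /e/, so it voices to [g]. /jiukirokeurifozm/ → jiugirogeurifozm.
Rule 2 (intervocalic spirantization): no segment meets the environment; /jiugirogeurifozm/ is unchanged.
Rule 3 (pre-rhotic lowering): /i/ is a high vowel immediately before /r/, so it lowers to [e]. /u/ is a high vowel immediately before /r/, so it lowers to [o]. /jiugirogeurifozm/ → jiugerogeorifozm.
Rule 4 (final cluster simplification): /m/ is the second consonant of a word-final cluster /zm/, so it deletes. /jiugerogeorifozm/ → jiugerogeorifoz.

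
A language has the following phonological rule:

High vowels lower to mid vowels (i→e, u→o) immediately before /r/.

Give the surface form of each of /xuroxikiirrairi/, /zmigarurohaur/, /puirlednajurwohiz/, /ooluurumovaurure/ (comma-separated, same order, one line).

xoroxikierraeri, zmigarorohaor, puerlednajorwohiz, ooluorumovaorore

/xuroxikiirrairi/: /u/ is a high vowel immediately before /r/, so it lowers to [o]. /i/ is a high vowel immediately before /r/, so it lowers to [e]. /i/ is a high vowel immediately before /r/, so it lowers to [e]. → [xoroxikierraeri].
/zmigarurohaur/: /u/ is a high vowel immediately before /r/, so it lowers to [o]. /u/ is a high vowel immediately before /r/, so it lowers to [o]. → [zmigarorohaor].
/puirlednajurwohiz/: /i/ is a high vowel immediately before /r/, so it lowers to [e]. /u/ is a high vowel immediately before /r/, so it lowers to [o]. → [puerlednajorwohiz].
/ooluurumovaurure/: /u/ is a high vowel immediately before /r/, so it lowers to [o]. /u/ is a high vowel immediately before /r/, so it lowers to [o]. /u/ is a high vowel immediately before /r/, so it lowers to [o]. → [ooluorumovaorore].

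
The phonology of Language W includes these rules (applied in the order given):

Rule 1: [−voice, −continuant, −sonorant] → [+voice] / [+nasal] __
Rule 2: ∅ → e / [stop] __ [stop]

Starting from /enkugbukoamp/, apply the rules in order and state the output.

Rule 1 (post-nasal voicing): /k/ is a voiceless stop immediately after the nasal /n/, so it voices to [g]. /p/ is a voiceless stop immediately after the nasal /m/, so it voices to [b]. /enkugbukoamp/ → engugbukoamb.
Rule 2 (stop-cluster e-epenthesis): /g/ and /b/ form a stop–stop cluster, so [e] is inserted between them. /engugbukoamb/ → engugebukoamb.

engugebukoamb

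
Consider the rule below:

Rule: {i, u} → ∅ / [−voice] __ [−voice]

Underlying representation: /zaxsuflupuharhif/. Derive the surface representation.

/u/ is a high vowel flanked by voiceless consonants /s/ and /f/, so it deletes.
/u/ is a high vowel flanked by voiceless consonants /p/ and /h/, so it deletes.
/i/ is a high vowel flanked by voiceless consonants /h/ and /f/, so it deletes.
The other instance of /u/ does not occur in the required environment and remains unchanged.
Surface form: [zaxsflupharhf].

zaxsflupharhf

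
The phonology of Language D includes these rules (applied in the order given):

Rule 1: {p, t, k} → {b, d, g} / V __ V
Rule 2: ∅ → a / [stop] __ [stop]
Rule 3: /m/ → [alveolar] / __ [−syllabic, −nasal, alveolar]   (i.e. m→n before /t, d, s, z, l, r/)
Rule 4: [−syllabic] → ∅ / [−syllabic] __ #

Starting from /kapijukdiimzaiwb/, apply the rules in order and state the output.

kabijukadiinzaiw

Rule 1 (intervocalic voicing): /p/ is a voiceless stop between vowels /a/ and /i/, so it voices to [b]. /kapijukdiimzaiwb/ → kabijukdiimzaiwb.
Rule 2 (stop-cluster a-epenthesis): /k/ and /d/ form a stop–stop cluster, so [a] is inserted between them. /kabijukdiimzaiwb/ → kabijukadiimzaiwb.
Rule 3 (nasal place assimilation): /m/ precedes the alveolar consonant /z/, so it assimilates in place to [n]. /kabijukadiimzaiwb/ → kabijukadiinzaiwb.
Rule 4 (final cluster simplification): /b/ is the second consonant of a word-final cluster /wb/, so it deletes. /kabijukadiinzaiwb/ → kabijukadiinzaiw.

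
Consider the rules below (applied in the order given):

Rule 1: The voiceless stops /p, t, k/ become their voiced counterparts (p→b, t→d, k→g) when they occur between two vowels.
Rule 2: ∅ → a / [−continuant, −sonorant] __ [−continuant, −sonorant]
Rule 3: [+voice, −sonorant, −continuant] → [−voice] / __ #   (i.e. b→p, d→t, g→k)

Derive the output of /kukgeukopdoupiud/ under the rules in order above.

Rule 1 (intervocalic voicing): /k/ is a voiceless stop between vowels /u/ and /o/, so it voices to [g]. /p/ is a voiceless stop between vowels /u/ and /i/, so it voices to [b]. /kukgeukopdoupiud/ → kukgeugopdoubiud.
Rule 2 (stop-cluster a-epenthesis): /k/ and /g/ form a stop–stop cluster, so [a] is inserted between them. /p/ and /d/ form a stop–stop cluster, so [a] is inserted between them. /kukgeugopdoubiud/ → kukageugopadoubiud.
Rule 3 (final devoicing): /d/ is a voiced stop in word-final position, so it devoices to [t]. /kukageugopadoubiud/ → kukageugopadoubiut.

kukageugopadoubiut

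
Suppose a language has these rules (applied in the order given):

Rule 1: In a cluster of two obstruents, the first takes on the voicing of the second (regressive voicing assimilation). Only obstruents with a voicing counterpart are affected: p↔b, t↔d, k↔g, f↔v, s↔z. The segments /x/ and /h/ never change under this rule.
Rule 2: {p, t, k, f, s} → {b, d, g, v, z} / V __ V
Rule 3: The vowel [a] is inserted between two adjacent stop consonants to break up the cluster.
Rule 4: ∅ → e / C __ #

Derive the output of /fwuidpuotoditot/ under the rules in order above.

fwuitapuododidote

Rule 1 (regressive voicing assimilation): /d/ precedes the voiceless obstruent /p/, so it devoices to [t] by assimilation. /fwuidpuotoditot/ → fwuitpuotoditot.
Rule 2 (intervocalic voicing): /t/ is a voiceless obstruent between vowels /o/ and /o/, so it voices to [d]. /t/ is a voiceless obstruent between vowels /i/ and /o/, so it voices to [d]. /fwuitpuotoditot/ → fwuitpuododidot.
Rule 3 (stop-cluster a-epenthesis): /t/ and /p/ form a stop–stop cluster, so [a] is inserted between them. /fwuitpuododidot/ → fwuitapuododidot.
Rule 4 (final e-epenthesis): the form ends in the consonant /t/, so [e] is inserted word-finally. /fwuitapuododidot/ → fwuitapuododidote.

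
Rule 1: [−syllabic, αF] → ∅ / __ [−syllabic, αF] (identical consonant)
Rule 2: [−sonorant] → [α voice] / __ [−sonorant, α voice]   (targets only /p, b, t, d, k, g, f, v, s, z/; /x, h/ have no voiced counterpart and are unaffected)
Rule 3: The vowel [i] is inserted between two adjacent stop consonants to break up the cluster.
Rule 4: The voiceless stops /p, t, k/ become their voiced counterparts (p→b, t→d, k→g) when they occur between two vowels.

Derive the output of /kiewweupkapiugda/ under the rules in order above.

Rule 1 (degemination): /ww/ is a geminate; the first /w/ deletes. /kiewweupkapiugda/ → kieweupkapiugda.
Rule 2 (regressive voicing assimilation): no segment meets the environment; /kieweupkapiugda/ is unchanged.
Rule 3 (stop-cluster i-epenthesis): /p/ and /k/ form a stop–stop cluster, so [i] is inserted between them. /g/ and /d/ form a stop–stop cluster, so [i] is inserted between them. /kieweupkapiugda/ → kieweupikapiugida.
Rule 4 (intervocalic voicing): /p/ is a voiceless stop between vowels /u/ and /i/, so it voices to [b]. /k/ is a voiceless stop between vowels /i/ and /a/, so it voices to [g]. /p/ is a voiceless stop between vowels /a/ and /i/, so it voices to [b]. /kieweupikapiugida/ → kieweubigabiugida.

kieweubigabiugida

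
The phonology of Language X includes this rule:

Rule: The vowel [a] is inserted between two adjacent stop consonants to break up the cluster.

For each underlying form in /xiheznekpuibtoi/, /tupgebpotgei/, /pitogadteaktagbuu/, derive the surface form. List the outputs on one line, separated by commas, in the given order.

/xiheznekpuibtoi/: /k/ and /p/ form a stop–stop cluster, so [a] is inserted between them. /b/ and /t/ form a stop–stop cluster, so [a] is inserted between them. → [xiheznekapuibatoi].
/tupgebpotgei/: /p/ and /g/ form a stop–stop cluster, so [a] is inserted between them. /b/ and /p/ form a stop–stop cluster, so [a] is inserted between them. /t/ and /g/ form a stop–stop cluster, so [a] is inserted between them. → [tupagebapotagei].
/pitogadteaktagbuu/: /d/ and /t/ form a stop–stop cluster, so [a] is inserted between them. /k/ and /t/ form a stop–stop cluster, so [a] is inserted between them. /g/ and /b/ form a stop–stop cluster, so [a] is inserted between them. → [pitogadateakatagabuu].

xiheznekapuibatoi, tupagebapotagei, pitogadateakatagabuu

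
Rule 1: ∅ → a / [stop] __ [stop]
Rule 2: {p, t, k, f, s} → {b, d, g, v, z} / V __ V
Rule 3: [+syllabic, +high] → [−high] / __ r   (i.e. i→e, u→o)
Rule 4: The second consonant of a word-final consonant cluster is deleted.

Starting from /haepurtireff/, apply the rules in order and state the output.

haeborteref

Rule 1 (stop-cluster a-epenthesis): no segment meets the environment; /haepurtireff/ is unchanged.
Rule 2 (intervocalic voicing): /p/ is a voiceless obstruent between vowels /e/ and /u/, so it voices to [b]. /haepurtireff/ → haeburtireff.
Rule 3 (pre-rhotic lowering): /u/ is a high vowel immediately before /r/, so it lowers to [o]. /i/ is a high vowel immediately before /r/, so it lowers to [e]. /haeburtireff/ → haebortereff.
Rule 4 (final cluster simplification): /f/ is the second consonant of a word-final cluster /ff/, so it deletes. /haebortereff/ → haeborteref.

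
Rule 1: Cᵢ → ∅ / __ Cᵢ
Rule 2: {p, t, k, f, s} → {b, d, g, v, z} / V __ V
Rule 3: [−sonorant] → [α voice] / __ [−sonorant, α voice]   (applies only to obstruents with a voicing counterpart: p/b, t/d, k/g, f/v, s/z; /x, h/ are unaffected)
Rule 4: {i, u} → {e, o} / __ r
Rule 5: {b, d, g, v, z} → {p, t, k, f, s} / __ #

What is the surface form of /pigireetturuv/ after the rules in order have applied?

pigereedoruf

Rule 1 (degemination): /tt/ is a geminate; the first /t/ deletes. /pigireetturuv/ → pigireeturuv.
Rule 2 (intervocalic voicing): /t/ is a voiceless obstruent between vowels /e/ and /u/, so it voices to [d]. /pigireeturuv/ → pigireeduruv.
Rule 3 (regressive voicing assimilation): no segment meets the environment; /pigireeduruv/ is unchanged.
Rule 4 (pre-rhotic lowering): /i/ is a high vowel immediately before /r/, so it lowers to [e]. /u/ is a high vowel immediately before /r/, so it lowers to [o]. /pigireeduruv/ → pigereedoruv.
Rule 5 (final devoicing): /v/ is a voiced obstruent in word-final position, so it devoices to [f]. /pigereedoruv/ → pigereedoruf.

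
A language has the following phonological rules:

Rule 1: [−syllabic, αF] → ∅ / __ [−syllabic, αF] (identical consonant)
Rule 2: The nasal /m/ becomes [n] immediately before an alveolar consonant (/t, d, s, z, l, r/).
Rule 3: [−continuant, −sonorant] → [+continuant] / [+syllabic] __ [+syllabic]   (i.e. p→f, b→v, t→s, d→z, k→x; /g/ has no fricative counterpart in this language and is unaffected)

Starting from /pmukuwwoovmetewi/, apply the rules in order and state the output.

pmuxuwoovmesewi

Rule 1 (degemination): /ww/ is a geminate; the first /w/ deletes. /pmukuwwoovmetewi/ → pmukuwoovmetewi.
Rule 2 (nasal place assimilation): no segment meets the environment; /pmukuwoovmetewi/ is unchanged.
Rule 3 (intervocalic spirantization): /k/ is a stop between vowels /u/ and /u/, so it spirantizes to the fricative [x]. /t/ is a stop between vowels /e/ and /e/, so it spirantizes to the fricative [s]. /pmukuwoovmetewi/ → pmuxuwoovmesewi.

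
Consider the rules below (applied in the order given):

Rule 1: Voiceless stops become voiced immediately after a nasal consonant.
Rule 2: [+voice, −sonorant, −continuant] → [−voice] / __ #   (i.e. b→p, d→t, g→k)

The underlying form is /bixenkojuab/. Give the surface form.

Rule 1 (post-nasal voicing): /k/ is a voiceless stop immediately after the nasal /n/, so it voices to [g]. /bixenkojuab/ → bixengojuab.
Rule 2 (final devoicing): /b/ is a voiced stop in word-final position, so it devoices to [p]. /bixengojuab/ → bixengojuap.

bixengojuap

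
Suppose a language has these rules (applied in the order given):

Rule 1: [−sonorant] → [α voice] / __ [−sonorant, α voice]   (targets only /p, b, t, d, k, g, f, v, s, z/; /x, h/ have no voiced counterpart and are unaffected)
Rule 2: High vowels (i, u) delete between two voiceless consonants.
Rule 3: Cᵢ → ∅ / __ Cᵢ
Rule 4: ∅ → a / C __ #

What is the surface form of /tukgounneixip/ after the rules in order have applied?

tugouneixpa

Rule 1 (regressive voicing assimilation): /k/ precedes the voiced obstruent /g/, so it voices to [g] by assimilation. /tukgounneixip/ → tuggounneixip.
Rule 2 (high vowel syncope): /i/ is a high vowel flanked by voiceless consonants /x/ and /p/, so it deletes. /tuggounneixip/ → tuggounneixp.
Rule 3 (degemination): /gg/ is a geminate; the first /g/ deletes. /nn/ is a geminate; the first /n/ deletes. /tuggounneixp/ → tugouneixp.
Rule 4 (final a-epenthesis): the form ends in the consonant /p/, so [a] is inserted word-finally. /tugouneixp/ → tugouneixpa.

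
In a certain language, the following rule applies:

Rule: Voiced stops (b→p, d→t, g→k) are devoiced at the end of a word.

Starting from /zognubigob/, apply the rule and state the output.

/b/ is a voiced stop in word-final position, so it devoices to [p].
The other instances of /g/, /b/ do not occur in the required environment and remain unchanged.
Surface form: [zognubigop].

zognubigop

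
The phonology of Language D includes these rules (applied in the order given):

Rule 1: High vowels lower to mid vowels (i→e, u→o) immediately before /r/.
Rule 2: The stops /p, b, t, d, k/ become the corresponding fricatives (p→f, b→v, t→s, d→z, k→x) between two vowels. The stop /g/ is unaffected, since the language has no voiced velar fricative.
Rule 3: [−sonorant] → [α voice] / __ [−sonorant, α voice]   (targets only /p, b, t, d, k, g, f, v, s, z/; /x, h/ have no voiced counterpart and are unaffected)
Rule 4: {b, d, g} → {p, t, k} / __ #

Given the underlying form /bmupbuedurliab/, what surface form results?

bmubbuezorliap

Rule 1 (pre-rhotic lowering): /u/ is a high vowel immediately before /r/, so it lowers to [o]. /bmupbuedurliab/ → bmupbuedorliab.
Rule 2 (intervocalic spirantization): /d/ is a stop between vowels /e/ and /o/, so it spirantizes to the fricative [z]. /bmupbuedorliab/ → bmupbuezorliab.
Rule 3 (regressive voicing assimilation): /p/ precedes the voiced obstruent /b/, so it voices to [b] by assimilation. /bmupbuezorliab/ → bmubbuezorliab.
Rule 4 (final devoicing): /b/ is a voiced stop in word-final position, so it devoices to [p]. /bmubbuezorliab/ → bmubbuezorliap.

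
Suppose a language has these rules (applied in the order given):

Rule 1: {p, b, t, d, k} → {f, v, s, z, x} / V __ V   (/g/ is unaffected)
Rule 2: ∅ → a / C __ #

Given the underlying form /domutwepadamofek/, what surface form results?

Rule 1 (intervocalic spirantization): /p/ is a stop between vowels /e/ and /a/, so it spirantizes to the fricative [f]. /d/ is a stop between vowels /a/ and /a/, so it spirantizes to the fricative [z]. /domutwepadamofek/ → domutwefazamofek.
Rule 2 (final a-epenthesis): the form ends in the consonant /k/, so [a] is inserted word-finally. /domutwefazamofek/ → domutwefazamofeka.

domutwefazamofeka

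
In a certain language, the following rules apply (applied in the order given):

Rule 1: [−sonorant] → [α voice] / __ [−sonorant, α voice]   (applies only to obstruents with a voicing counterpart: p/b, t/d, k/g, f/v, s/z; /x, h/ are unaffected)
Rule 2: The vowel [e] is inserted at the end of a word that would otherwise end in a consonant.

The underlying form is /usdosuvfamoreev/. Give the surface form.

Rule 1 (regressive voicing assimilation): /s/ precedes the voiced obstruent /d/, so it voices to [z] by assimilation. /v/ precedes the voiceless obstruent /f/, so it devoices to [f] by assimilation. /usdosuvfamoreev/ → uzdosuffamoreev.
Rule 2 (final e-epenthesis): the form ends in the consonant /v/, so [e] is inserted word-finally. /uzdosuffamoreev/ → uzdosuffamoreeve.

uzdosuffamoreeve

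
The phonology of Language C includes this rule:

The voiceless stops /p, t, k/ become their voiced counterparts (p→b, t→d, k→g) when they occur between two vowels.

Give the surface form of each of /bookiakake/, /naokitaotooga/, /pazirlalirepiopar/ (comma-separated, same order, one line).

boogiagage, naogidaodooga, pazirlalirebiobar

/bookiakake/: /k/ is a voiceless stop between vowels /o/ and /i/, so it voices to [g]. /k/ is a voiceless stop between vowels /a/ and /a/, so it voices to [g]. /k/ is a voiceless stop between vowels /a/ and /e/, so it voices to [g]. → [boogiagage].
/naokitaotooga/: /k/ is a voiceless stop between vowels /o/ and /i/, so it voices to [g]. /t/ is a voiceless stop between vowels /i/ and /a/, so it voices to [d]. /t/ is a voiceless stop between vowels /o/ and /o/, so it voices to [d]. → [naogidaodooga].
/pazirlalirepiopar/: /p/ is a voiceless stop between vowels /e/ and /i/, so it voices to [b]. /p/ is a voiceless stop between vowels /o/ and /a/, so it voices to [b]. → [pazirlalirebiobar].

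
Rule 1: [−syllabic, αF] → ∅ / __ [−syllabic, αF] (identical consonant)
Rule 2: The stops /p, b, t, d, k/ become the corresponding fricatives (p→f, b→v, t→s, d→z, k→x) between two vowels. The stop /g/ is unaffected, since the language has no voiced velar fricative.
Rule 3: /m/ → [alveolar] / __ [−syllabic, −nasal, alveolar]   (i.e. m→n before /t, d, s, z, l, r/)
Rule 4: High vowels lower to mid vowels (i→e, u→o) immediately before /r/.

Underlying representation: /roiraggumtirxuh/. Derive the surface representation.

Rule 1 (degemination): /gg/ is a geminate; the first /g/ deletes. /roiraggumtirxuh/ → roiragumtirxuh.
Rule 2 (intervocalic spirantization): no segment meets the environment; /roiragumtirxuh/ is unchanged.
Rule 3 (nasal place assimilation): /m/ precedes the alveolar consonant /t/, so it assimilates in place to [n]. /roiragumtirxuh/ → roiraguntirxuh.
Rule 4 (pre-rhotic lowering): /i/ is a high vowel immediately before /r/, so it lowers to [e]. /i/ is a high vowel immediately before /r/, so it lowers to [e]. /roiraguntirxuh/ → roeragunterxuh.

roeragunterxuh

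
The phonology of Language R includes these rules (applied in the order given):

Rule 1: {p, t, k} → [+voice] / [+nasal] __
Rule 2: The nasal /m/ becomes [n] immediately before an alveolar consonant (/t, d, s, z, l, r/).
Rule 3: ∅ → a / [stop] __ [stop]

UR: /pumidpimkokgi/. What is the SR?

pumidapimgokagi

Rule 1 (post-nasal voicing): /k/ is a voiceless stop immediately after the nasal /m/, so it voices to [g]. /pumidpimkokgi/ → pumidpimgokgi.
Rule 2 (nasal place assimilation): no segment meets the environment; /pumidpimgokgi/ is unchanged.
Rule 3 (stop-cluster a-epenthesis): /d/ and /p/ form a stop–stop cluster, so [a] is inserted between them. /k/ and /g/ form a stop–stop cluster, so [a] is inserted between them. /pumidpimgokgi/ → pumidapimgokagi.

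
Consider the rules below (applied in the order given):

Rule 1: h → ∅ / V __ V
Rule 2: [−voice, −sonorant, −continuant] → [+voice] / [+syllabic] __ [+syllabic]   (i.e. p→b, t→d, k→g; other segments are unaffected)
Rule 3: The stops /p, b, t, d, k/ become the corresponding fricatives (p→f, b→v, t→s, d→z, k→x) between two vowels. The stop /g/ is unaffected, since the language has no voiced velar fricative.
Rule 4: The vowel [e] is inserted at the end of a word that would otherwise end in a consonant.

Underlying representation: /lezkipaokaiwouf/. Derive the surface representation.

Rule 1 (intervocalic h-deletion): no segment meets the environment; /lezkipaokaiwouf/ is unchanged.
Rule 2 (intervocalic voicing): /p/ is a voiceless stop between vowels /i/ and /a/, so it voices to [b]. /k/ is a voiceless stop between vowels /o/ and /a/, so it voices to [g]. /lezkipaokaiwouf/ → lezkibaogaiwouf.
Rule 3 (intervocalic spirantization): /b/ is a stop between vowels /i/ and /a/, so it spirantizes to the fricative [v]. /lezkibaogaiwouf/ → lezkivaogaiwouf.
Rule 4 (final e-epenthesis): the form ends in the consonant /f/, so [e] is inserted word-finally. /lezkivaogaiwouf/ → lezkivaogaiwoufe.

lezkivaogaiwoufe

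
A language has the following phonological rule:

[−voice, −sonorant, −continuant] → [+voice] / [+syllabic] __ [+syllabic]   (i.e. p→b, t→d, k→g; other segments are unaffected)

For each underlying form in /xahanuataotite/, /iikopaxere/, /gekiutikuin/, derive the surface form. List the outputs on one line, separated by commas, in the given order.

/xahanuataotite/: /t/ is a voiceless stop between vowels /a/ and /a/, so it voices to [d]. /t/ is a voiceless stop between vowels /o/ and /i/, so it voices to [d]. /t/ is a voiceless stop between vowels /i/ and /e/, so it voices to [d]. → [xahanuadaodide].
/iikopaxere/: /k/ is a voiceless stop between vowels /i/ and /o/, so it voices to [g]. /p/ is a voiceless stop between vowels /o/ and /a/, so it voices to [b]. → [iigobaxere].
/gekiutikuin/: /k/ is a voiceless stop between vowels /e/ and /i/, so it voices to [g]. /t/ is a voiceless stop between vowels /u/ and /i/, so it voices to [d]. /k/ is a voiceless stop between vowels /i/ and /u/, so it voices to [g]. → [gegiudiguin].

xahanuadaodide, iigobaxere, gegiudiguin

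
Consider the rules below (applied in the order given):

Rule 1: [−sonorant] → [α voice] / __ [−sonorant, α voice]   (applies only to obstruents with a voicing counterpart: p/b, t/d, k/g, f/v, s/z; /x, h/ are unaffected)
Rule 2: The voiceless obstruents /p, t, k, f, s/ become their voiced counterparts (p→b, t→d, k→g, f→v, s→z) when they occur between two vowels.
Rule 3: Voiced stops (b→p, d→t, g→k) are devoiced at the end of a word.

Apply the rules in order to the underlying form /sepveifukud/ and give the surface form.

sebveivugut

Rule 1 (regressive voicing assimilation): /p/ precedes the voiced obstruent /v/, so it voices to [b] by assimilation. /sepveifukud/ → sebveifukud.
Rule 2 (intervocalic voicing): /f/ is a voiceless obstruent between vowels /i/ and /u/, so it voices to [v]. /k/ is a voiceless obstruent between vowels /u/ and /u/, so it voices to [g]. /sebveifukud/ → sebveivugud.
Rule 3 (final devoicing): /d/ is a voiced stop in word-final position, so it devoices to [t]. /sebveivugud/ → sebveivugut.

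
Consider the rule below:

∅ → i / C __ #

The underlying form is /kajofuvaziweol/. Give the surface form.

the form ends in the consonant /l/, so [i] is inserted word-finally.
Surface form: [kajofuvaziweoli].

kajofuvaziweoli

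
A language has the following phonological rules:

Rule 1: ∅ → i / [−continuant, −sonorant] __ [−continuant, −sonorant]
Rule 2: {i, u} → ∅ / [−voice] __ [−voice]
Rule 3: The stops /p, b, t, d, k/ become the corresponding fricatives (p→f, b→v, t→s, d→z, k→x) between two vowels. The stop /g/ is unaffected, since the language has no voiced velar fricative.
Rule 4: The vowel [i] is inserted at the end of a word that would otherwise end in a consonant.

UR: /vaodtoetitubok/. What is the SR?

vaozisoettuvoki

Rule 1 (stop-cluster i-epenthesis): /d/ and /t/ form a stop–stop cluster, so [i] is inserted between them. /vaodtoetitubok/ → vaoditoetitubok.
Rule 2 (high vowel syncope): /i/ is a high vowel flanked by voiceless consonants /t/ and /t/, so it deletes. /vaoditoetitubok/ → vaoditoettubok.
Rule 3 (intervocalic spirantization): /d/ is a stop between vowels /o/ and /i/, so it spirantizes to the fricative [z]. /t/ is a stop between vowels /i/ and /o/, so it spirantizes to the fricative [s]. /b/ is a stop between vowels /u/ and /o/, so it spirantizes to the fricative [v]. /vaoditoettubok/ → vaozisoettuvok.
Rule 4 (final i-epenthesis): the form ends in the consonant /k/, so [i] is inserted word-finally. /vaozisoettuvok/ → vaozisoettuvoki.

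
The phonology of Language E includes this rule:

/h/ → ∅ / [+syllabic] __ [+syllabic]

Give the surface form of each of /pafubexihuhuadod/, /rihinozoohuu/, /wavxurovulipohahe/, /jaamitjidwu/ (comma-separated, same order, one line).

pafubexiuuadod, riinozoouu, wavxurovulipoae, jaamitjidwu

/pafubexihuhuadod/: /h/ occurs between vowels /i/ and /u/, so it deletes. /h/ occurs between vowels /u/ and /u/, so it deletes. → [pafubexiuuadod].
/rihinozoohuu/: /h/ occurs between vowels /i/ and /i/, so it deletes. /h/ occurs between vowels /o/ and /u/, so it deletes. → [riinozoouu].
/wavxurovulipohahe/: /h/ occurs between vowels /o/ and /a/, so it deletes. /h/ occurs between vowels /a/ and /e/, so it deletes. → [wavxurovulipoae].
/jaamitjidwu/: the rule's environment is not met; surfaces unchanged as [jaamitjidwu].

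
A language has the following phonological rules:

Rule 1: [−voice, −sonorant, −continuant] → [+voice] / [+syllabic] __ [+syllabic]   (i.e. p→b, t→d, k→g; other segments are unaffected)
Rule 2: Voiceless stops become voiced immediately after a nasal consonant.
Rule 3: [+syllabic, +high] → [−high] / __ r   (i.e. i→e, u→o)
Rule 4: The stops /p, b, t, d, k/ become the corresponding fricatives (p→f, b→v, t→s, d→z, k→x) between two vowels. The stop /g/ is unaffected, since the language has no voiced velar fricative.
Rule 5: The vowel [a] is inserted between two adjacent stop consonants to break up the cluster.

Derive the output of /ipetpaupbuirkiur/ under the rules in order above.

Rule 1 (intervocalic voicing): /p/ is a voiceless stop between vowels /i/ and /e/, so it voices to [b]. /ipetpaupbuirkiur/ → ibetpaupbuirkiur.
Rule 2 (post-nasal voicing): no segment meets the environment; /ibetpaupbuirkiur/ is unchanged.
Rule 3 (pre-rhotic lowering): /i/ is a high vowel immediately before /r/, so it lowers to [e]. /u/ is a high vowel immediately before /r/, so it lowers to [o]. /ibetpaupbuirkiur/ → ibetpaupbuerkior.
Rule 4 (intervocalic spirantization): /b/ is a stop between vowels /i/ and /e/, so it spirantizes to the fricative [v]. /ibetpaupbuerkior/ → ivetpaupbuerkior.
Rule 5 (stop-cluster a-epenthesis): /t/ and /p/ form a stop–stop cluster, so [a] is inserted between them. /p/ and /b/ form a stop–stop cluster, so [a] is inserted between them. /ivetpaupbuerkior/ → ivetapaupabuerkior.

ivetapaupabuerkior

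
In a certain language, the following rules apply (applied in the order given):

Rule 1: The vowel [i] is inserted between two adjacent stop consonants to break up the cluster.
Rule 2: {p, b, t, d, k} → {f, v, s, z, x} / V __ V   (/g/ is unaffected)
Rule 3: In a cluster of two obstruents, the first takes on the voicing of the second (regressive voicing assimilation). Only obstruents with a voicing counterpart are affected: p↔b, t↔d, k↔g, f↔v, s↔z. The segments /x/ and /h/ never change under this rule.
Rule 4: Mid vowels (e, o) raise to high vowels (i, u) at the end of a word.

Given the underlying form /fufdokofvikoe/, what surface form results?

fuvdoxovvixoi

Rule 1 (stop-cluster i-epenthesis): no segment meets the environment; /fufdokofvikoe/ is unchanged.
Rule 2 (intervocalic spirantization): /k/ is a stop between vowels /o/ and /o/, so it spirantizes to the fricative [x]. /k/ is a stop between vowels /i/ and /o/, so it spirantizes to the fricative [x]. /fufdokofvikoe/ → fufdoxofvixoe.
Rule 3 (regressive voicing assimilation): /f/ precedes the voiced obstruent /d/, so it voices to [v] by assimilation. /f/ precedes the voiced obstruent /v/, so it voices to [v] by assimilation. /fufdoxofvixoe/ → fuvdoxovvixoe.
Rule 4 (final vowel raising): /e/ is a mid vowel in word-final position, so it raises to [i]. /fuvdoxovvixoe/ → fuvdoxovvixoi.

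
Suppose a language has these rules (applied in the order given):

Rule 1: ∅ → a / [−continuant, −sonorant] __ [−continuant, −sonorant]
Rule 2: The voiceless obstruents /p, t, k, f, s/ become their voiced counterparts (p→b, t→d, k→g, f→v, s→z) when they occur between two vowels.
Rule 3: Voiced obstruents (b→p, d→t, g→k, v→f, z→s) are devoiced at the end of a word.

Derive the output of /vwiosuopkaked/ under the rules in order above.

vwiozuobagaget

Rule 1 (stop-cluster a-epenthesis): /p/ and /k/ form a stop–stop cluster, so [a] is inserted between them. /vwiosuopkaked/ → vwiosuopakaked.
Rule 2 (intervocalic voicing): /s/ is a voiceless obstruent between vowels /o/ and /u/, so it voices to [z]. /p/ is a voiceless obstruent between vowels /o/ and /a/, so it voices to [b]. /k/ is a voiceless obstruent between vowels /a/ and /a/, so it voices to [g]. /k/ is a voiceless obstruent between vowels /a/ and /e/, so it voices to [g]. /vwiosuopakaked/ → vwiozuobagaged.
Rule 3 (final devoicing): /d/ is a voiced obstruent in word-final position, so it devoices to [t]. /vwiozuobagaged/ → vwiozuobagaget.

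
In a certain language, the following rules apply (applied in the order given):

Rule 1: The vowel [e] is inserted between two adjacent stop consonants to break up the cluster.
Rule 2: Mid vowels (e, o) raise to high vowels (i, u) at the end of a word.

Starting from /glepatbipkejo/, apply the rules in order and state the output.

Rule 1 (stop-cluster e-epenthesis): /t/ and /b/ form a stop–stop cluster, so [e] is inserted between them. /p/ and /k/ form a stop–stop cluster, so [e] is inserted between them. /glepatbipkejo/ → glepatebipekejo.
Rule 2 (final vowel raising): /o/ is a mid vowel in word-final position, so it raises to [u]. /glepatebipekejo/ → glepatebipekeju.

glepatebipekeju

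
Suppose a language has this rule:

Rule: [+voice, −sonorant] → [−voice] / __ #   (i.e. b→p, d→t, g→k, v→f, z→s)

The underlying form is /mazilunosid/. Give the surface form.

Scanning /mazilunosid/: /z/ at position 3 is not in the conditioning environment; /d/ is a voiced obstruent in word-final position, so it devoices to [t].
Result: [mazilunosit].

mazilunosit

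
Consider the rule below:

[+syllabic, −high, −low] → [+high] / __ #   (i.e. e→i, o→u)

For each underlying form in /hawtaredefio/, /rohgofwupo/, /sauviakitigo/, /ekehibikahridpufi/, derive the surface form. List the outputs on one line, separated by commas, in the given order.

hawtaredefiu, rohgofwupu, sauviakitigu, ekehibikahridpufi

/hawtaredefio/: /o/ is a mid vowel in word-final position, so it raises to [u]. → [hawtaredefiu].
/rohgofwupo/: /o/ is a mid vowel in word-final position, so it raises to [u]. → [rohgofwupu].
/sauviakitigo/: /o/ is a mid vowel in word-final position, so it raises to [u]. → [sauviakitigu].
/ekehibikahridpufi/: the rule's environment is not met; surfaces unchanged as [ekehibikahridpufi].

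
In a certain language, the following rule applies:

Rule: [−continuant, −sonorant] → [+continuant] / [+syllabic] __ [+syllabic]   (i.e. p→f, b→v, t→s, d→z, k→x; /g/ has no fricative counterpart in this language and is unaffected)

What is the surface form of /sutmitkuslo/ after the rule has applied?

sutmitkuslo

No segment of /sutmitkuslo/ meets the structural description of the rule, so the form surfaces unchanged.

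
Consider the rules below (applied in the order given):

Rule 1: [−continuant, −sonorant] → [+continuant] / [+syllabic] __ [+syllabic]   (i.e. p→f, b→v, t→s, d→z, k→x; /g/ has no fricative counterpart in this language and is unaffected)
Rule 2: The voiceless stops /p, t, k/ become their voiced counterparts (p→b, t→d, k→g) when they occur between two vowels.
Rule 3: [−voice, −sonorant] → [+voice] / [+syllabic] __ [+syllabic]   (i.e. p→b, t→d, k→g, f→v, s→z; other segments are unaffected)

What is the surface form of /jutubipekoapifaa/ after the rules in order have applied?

juzuvivexoavivaa

Rule 1 (intervocalic spirantization): /t/ is a stop between vowels /u/ and /u/, so it spirantizes to the fricative [s]. /b/ is a stop between vowels /u/ and /i/, so it spirantizes to the fricative [v]. /p/ is a stop between vowels /i/ and /e/, so it spirantizes to the fricative [f]. /k/ is a stop between vowels /e/ and /o/, so it spirantizes to the fricative [x]. /p/ is a stop between vowels /a/ and /i/, so it spirantizes to the fricative [f]. /jutubipekoapifaa/ → jusuvifexoafifaa.
Rule 2 (intervocalic voicing): no segment meets the environment; /jusuvifexoafifaa/ is unchanged.
Rule 3 (intervocalic voicing): /s/ is a voiceless obstruent between vowels /u/ and /u/, so it voices to [z]. /f/ is a voiceless obstruent between vowels /i/ and /e/, so it voices to [v]. /f/ is a voiceless obstruent between vowels /a/ and /i/, so it voices to [v]. /f/ is a voiceless obstruent between vowels /i/ and /a/, so it voices to [v]. /jusuvifexoafifaa/ → juzuvivexoavivaa.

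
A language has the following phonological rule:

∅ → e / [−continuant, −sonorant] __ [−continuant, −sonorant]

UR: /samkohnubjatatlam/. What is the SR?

No segment of /samkohnubjatatlam/ meets the structural description of the rule, so the form surfaces unchanged.

samkohnubjatatlam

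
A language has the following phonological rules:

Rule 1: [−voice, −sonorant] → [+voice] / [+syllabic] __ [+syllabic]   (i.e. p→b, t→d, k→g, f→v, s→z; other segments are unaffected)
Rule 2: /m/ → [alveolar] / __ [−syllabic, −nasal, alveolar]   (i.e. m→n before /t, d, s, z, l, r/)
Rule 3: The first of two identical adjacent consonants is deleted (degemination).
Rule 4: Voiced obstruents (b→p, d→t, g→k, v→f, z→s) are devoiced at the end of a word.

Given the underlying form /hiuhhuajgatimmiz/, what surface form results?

hiuhuajgadimis

Rule 1 (intervocalic voicing): /t/ is a voiceless obstruent between vowels /a/ and /i/, so it voices to [d]. /hiuhhuajgatimmiz/ → hiuhhuajgadimmiz.
Rule 2 (nasal place assimilation): no segment meets the environment; /hiuhhuajgadimmiz/ is unchanged.
Rule 3 (degemination): /hh/ is a geminate; the first /h/ deletes. /mm/ is a geminate; the first /m/ deletes. /hiuhhuajgadimmiz/ → hiuhuajgadimiz.
Rule 4 (final devoicing): /z/ is a voiced obstruent in word-final position, so it devoices to [s]. /hiuhuajgadimiz/ → hiuhuajgadimis.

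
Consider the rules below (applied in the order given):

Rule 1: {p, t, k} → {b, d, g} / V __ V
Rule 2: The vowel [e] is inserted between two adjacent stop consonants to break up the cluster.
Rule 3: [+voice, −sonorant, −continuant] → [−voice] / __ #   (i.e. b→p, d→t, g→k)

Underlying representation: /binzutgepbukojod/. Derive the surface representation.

binzutegepebugojot

Rule 1 (intervocalic voicing): /k/ is a voiceless stop between vowels /u/ and /o/, so it voices to [g]. /binzutgepbukojod/ → binzutgepbugojod.
Rule 2 (stop-cluster e-epenthesis): /t/ and /g/ form a stop–stop cluster, so [e] is inserted between them. /p/ and /b/ form a stop–stop cluster, so [e] is inserted between them. /binzutgepbugojod/ → binzutegepebugojod.
Rule 3 (final devoicing): /d/ is a voiced stop in word-final position, so it devoices to [t]. /binzutegepebugojod/ → binzutegepebugojot.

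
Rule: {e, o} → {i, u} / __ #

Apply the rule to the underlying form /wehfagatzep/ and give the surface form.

wehfagatzep

No segment of /wehfagatzep/ meets the structural description of the rule, so the form surfaces unchanged.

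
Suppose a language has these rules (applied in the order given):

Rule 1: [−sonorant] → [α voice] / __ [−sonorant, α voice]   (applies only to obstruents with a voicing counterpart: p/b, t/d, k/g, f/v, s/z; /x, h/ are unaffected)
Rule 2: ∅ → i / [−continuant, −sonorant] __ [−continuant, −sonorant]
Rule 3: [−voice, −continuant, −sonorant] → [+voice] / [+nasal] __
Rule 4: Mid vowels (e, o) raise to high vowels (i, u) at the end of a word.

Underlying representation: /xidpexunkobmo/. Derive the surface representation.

xitipexungobmu

Rule 1 (regressive voicing assimilation): /d/ precedes the voiceless obstruent /p/, so it devoices to [t] by assimilation. /xidpexunkobmo/ → xitpexunkobmo.
Rule 2 (stop-cluster i-epenthesis): /t/ and /p/ form a stop–stop cluster, so [i] is inserted between them. /xitpexunkobmo/ → xitipexunkobmo.
Rule 3 (post-nasal voicing): /k/ is a voiceless stop immediately after the nasal /n/, so it voices to [g]. /xitipexunkobmo/ → xitipexungobmo.
Rule 4 (final vowel raising): /o/ is a mid vowel in word-final position, so it raises to [u]. /xitipexungobmo/ → xitipexungobmu.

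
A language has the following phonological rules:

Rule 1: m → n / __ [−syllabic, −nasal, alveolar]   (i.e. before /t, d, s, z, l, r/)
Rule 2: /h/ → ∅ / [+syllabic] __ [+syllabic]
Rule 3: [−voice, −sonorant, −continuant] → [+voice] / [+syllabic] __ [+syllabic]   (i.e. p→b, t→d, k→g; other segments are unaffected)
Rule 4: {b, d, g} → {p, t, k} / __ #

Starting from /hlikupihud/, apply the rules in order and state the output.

hligubiut

Rule 1 (nasal place assimilation): no segment meets the environment; /hlikupihud/ is unchanged.
Rule 2 (intervocalic h-deletion): /h/ occurs between vowels /i/ and /u/, so it deletes. /hlikupihud/ → hlikupiud.
Rule 3 (intervocalic voicing): /k/ is a voiceless stop between vowels /i/ and /u/, so it voices to [g]. /p/ is a voiceless stop between vowels /u/ and /i/, so it voices to [b]. /hlikupiud/ → hligubiud.
Rule 4 (final devoicing): /d/ is a voiced stop in word-final position, so it devoices to [t]. /hligubiud/ → hligubiut.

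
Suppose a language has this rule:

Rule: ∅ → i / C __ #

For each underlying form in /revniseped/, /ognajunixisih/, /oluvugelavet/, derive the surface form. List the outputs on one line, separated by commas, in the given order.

revnisepedi, ognajunixisihi, oluvugelaveti

/revniseped/: the form ends in the consonant /d/, so [i] is inserted word-finally. → [revnisepedi].
/ognajunixisih/: the form ends in the consonant /h/, so [i] is inserted word-finally. → [ognajunixisihi].
/oluvugelavet/: the form ends in the consonant /t/, so [i] is inserted word-finally. → [oluvugelaveti].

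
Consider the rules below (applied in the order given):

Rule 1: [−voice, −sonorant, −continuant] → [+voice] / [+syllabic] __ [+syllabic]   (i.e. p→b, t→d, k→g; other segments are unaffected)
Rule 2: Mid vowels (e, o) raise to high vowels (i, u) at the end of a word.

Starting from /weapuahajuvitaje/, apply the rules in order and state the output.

Rule 1 (intervocalic voicing): /p/ is a voiceless stop between vowels /a/ and /u/, so it voices to [b]. /t/ is a voiceless stop between vowels /i/ and /a/, so it voices to [d]. /weapuahajuvitaje/ → weabuahajuvidaje.
Rule 2 (final vowel raising): /e/ is a mid vowel in word-final position, so it raises to [i]. /weabuahajuvidaje/ → weabuahajuvidaji.

weabuahajuvidaji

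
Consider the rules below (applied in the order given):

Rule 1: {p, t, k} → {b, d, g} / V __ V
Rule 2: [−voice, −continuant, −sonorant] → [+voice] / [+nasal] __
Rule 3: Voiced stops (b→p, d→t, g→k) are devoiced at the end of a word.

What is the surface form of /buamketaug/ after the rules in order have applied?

buamgedauk

Rule 1 (intervocalic voicing): /t/ is a voiceless stop between vowels /e/ and /a/, so it voices to [d]. /buamketaug/ → buamkedaug.
Rule 2 (post-nasal voicing): /k/ is a voiceless stop immediately after the nasal /m/, so it voices to [g]. /buamkedaug/ → buamgedaug.
Rule 3 (final devoicing): /g/ is a voiced stop in word-final position, so it devoices to [k]. /buamgedaug/ → buamgedauk.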